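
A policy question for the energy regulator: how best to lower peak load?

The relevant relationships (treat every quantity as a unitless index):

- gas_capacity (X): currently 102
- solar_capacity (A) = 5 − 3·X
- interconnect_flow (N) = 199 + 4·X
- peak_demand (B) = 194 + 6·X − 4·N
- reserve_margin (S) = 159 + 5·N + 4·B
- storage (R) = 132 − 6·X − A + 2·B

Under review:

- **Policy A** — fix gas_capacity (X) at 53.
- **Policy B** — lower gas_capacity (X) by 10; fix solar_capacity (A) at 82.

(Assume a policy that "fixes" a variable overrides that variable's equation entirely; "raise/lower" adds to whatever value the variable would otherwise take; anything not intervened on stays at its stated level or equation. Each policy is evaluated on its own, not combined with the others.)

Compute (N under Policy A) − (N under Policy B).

Policy A (X := 53):
  X = 53
  N = 199 + 4·53 = 411
Policy B (X − 10, A := 82):
  X = 102 − 10 = 92
  N = 199 + 4·92 = 567
N: 411 − 567 = -156

-156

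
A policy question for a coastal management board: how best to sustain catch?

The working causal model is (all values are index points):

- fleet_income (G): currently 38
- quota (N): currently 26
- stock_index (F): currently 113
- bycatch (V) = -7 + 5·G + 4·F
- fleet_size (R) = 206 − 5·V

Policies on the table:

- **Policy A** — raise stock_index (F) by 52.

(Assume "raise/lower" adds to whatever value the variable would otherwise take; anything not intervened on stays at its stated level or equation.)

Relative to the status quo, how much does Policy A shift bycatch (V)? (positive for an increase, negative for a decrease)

Baseline:
  G = 38
  F = 113
  V = -7 + 5·38 + 4·113 = 635
Policy A (F + 52):
  G = 38
  F = 113 + 52 = 165
  V = -7 + 5·38 + 4·165 = 843
Change in V: 843 − 635 = 208

208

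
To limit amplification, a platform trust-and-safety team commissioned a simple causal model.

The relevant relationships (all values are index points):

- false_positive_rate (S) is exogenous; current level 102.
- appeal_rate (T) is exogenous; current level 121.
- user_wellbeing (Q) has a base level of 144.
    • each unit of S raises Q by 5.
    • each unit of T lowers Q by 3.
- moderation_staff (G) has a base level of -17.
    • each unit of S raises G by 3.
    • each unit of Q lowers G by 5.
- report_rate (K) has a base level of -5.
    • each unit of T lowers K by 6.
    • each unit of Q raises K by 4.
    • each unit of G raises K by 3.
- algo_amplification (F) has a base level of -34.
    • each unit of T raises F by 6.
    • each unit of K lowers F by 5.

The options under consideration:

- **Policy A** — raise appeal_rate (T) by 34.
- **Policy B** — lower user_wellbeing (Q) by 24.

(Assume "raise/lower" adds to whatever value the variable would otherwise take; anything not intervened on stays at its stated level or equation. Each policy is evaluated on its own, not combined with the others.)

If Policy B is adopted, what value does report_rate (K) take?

-2801

Policy B (Q − 24):
  S = 102
  T = 121
  Q = 144 + 5·102 − 3·121 (−24 from intervention) = 267
  G = -17 + 3·102 − 5·267 = -1046
  K = -5 − 6·121 + 4·267 + 3·(-1046) = -2801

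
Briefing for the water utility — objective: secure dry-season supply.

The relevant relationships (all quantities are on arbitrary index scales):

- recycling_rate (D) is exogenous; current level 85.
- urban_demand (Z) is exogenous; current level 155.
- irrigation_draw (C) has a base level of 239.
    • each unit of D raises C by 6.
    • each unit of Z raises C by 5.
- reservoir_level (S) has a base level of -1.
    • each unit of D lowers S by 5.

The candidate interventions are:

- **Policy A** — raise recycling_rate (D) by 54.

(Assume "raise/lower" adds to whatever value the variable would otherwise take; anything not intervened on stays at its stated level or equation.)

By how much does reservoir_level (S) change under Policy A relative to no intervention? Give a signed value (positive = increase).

-270

Baseline:
  D = 85
  S = -1 − 5·85 = -426
Policy A (D + 54):
  D = 85 + 54 = 139
  S = -1 − 5·139 = -696
Change in S: -696 − (-426) = -270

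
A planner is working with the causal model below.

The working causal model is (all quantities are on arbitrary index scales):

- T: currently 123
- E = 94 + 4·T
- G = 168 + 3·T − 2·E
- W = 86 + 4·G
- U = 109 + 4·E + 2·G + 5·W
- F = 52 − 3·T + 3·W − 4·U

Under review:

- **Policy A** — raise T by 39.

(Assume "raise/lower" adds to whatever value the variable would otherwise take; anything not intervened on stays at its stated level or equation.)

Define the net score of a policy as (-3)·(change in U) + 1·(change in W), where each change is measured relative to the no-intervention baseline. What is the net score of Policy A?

10218

Baseline:
  T = 123
  E = 94 + 4·123 = 586
  G = 168 + 3·123 − 2·586 = -635
  W = 86 + 4·(-635) = -2454
  U = 109 + 4·586 + 2·(-635) + 5·(-2454) = -11087
Policy A (T + 39):
  T = 123 + 39 = 162
  E = 94 + 4·162 = 742
  G = 168 + 3·162 − 2·742 = -830
  W = 86 + 4·(-830) = -3234
  U = 109 + 4·742 + 2·(-830) + 5·(-3234) = -14753
ΔU = -14753 − (-11087) = -3666; ΔW = -3234 − (-2454) = -780
Score = (-3)·(-3666) + 1·(-780) = 10218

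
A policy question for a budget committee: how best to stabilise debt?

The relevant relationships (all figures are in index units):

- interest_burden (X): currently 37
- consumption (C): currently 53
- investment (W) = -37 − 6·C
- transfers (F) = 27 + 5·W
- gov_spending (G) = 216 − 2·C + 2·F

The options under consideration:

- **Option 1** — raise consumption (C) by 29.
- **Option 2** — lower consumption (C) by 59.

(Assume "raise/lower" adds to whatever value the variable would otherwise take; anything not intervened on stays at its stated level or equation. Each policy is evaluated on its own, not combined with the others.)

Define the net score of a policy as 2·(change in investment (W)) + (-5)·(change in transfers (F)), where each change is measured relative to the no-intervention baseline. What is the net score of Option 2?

Baseline:
  C = 53
  W = -37 − 6·53 = -355
  F = 27 + 5·(-355) = -1748
Option 2 (C − 59):
  C = 53 − 59 = -6
  W = -37 − 6·(-6) = -1
  F = 27 + 5·(-1) = 22
ΔW = -1 − (-355) = 354; ΔF = 22 − (-1748) = 1770
Score = 2·354 + (-5)·1770 = -8142

-8142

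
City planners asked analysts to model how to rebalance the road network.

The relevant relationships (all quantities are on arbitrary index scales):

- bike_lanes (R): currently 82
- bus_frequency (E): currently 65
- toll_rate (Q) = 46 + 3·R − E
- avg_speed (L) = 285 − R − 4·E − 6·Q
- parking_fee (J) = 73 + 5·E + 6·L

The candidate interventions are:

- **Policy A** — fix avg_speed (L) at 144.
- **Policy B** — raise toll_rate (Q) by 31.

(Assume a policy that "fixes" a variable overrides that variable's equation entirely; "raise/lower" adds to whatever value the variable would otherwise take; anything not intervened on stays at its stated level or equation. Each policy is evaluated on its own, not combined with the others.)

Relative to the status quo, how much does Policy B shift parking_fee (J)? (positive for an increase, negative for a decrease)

-1116

Baseline:
  R = 82
  E = 65
  Q = 46 + 3·82 − 65 = 227
  L = 285 − 82 − 4·65 − 6·227 = -1419
  J = 73 + 5·65 + 6·(-1419) = -8116
Policy B (Q + 31):
  R = 82
  E = 65
  Q = 46 + 3·82 − 65 (+31 from intervention) = 258
  L = 285 − 82 − 4·65 − 6·258 = -1605
  J = 73 + 5·65 + 6·(-1605) = -9232
Change in J: -9232 − (-8116) = -1116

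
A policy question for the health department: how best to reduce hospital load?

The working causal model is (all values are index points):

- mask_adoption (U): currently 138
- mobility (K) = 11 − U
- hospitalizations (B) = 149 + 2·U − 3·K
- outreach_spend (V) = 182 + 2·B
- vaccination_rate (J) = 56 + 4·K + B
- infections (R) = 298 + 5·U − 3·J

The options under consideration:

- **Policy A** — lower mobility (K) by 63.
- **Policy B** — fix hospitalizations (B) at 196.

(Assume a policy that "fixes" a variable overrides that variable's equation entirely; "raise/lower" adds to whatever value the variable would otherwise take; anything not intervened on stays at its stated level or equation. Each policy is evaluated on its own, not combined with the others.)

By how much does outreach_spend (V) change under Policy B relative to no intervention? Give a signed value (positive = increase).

Baseline:
  U = 138
  K = 11 − 138 = -127
  B = 149 + 2·138 − 3·(-127) = 806
  V = 182 + 2·806 = 1794
Policy B (B := 196):
  U = 138
  K = 11 − 138 = -127
  B = 196
  V = 182 + 2·196 = 574
Change in V: 574 − 1794 = -1220

-1220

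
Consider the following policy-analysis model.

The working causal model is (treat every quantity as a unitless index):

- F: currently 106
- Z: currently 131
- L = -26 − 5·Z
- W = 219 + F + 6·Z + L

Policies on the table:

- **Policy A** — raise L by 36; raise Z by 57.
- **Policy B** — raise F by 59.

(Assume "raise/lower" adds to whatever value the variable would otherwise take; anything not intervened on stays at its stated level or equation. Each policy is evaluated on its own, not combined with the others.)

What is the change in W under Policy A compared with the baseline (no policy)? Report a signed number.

Baseline:
  F = 106
  Z = 131
  L = -26 − 5·131 = -681
  W = 219 + 106 + 6·131 + (-681) = 430
Policy A (L + 36, Z + 57):
  F = 106
  Z = 131 + 57 = 188
  L = -26 − 5·188 (+36 from intervention) = -930
  W = 219 + 106 + 6·188 + (-930) = 523
Change in W: 523 − 430 = 93

93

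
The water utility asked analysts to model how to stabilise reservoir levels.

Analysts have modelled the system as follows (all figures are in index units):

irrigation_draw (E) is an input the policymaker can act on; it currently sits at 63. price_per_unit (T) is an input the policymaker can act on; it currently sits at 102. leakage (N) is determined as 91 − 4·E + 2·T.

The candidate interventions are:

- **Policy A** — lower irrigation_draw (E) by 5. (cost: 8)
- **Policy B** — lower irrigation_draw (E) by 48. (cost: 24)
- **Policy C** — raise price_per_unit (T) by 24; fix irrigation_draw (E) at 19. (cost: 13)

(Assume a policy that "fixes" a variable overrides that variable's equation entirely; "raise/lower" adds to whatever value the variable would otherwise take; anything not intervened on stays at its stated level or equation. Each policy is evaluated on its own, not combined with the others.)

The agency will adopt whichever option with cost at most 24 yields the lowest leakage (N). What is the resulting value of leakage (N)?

Policy A (E − 5):
  E = 63 − 5 = 58
  T = 102
  N = 91 − 4·58 + 2·102 = 63
Policy B (E − 48):
  E = 63 − 48 = 15
  T = 102
  N = 91 − 4·15 + 2·102 = 235
Policy C (T + 24, E := 19):
  E = 19
  T = 102 + 24 = 126
  N = 91 − 4·19 + 2·126 = 267
Comparing — Policy A: N=63, Policy B: N=235, Policy C: N=267. Lowest is 63 (Policy A).

63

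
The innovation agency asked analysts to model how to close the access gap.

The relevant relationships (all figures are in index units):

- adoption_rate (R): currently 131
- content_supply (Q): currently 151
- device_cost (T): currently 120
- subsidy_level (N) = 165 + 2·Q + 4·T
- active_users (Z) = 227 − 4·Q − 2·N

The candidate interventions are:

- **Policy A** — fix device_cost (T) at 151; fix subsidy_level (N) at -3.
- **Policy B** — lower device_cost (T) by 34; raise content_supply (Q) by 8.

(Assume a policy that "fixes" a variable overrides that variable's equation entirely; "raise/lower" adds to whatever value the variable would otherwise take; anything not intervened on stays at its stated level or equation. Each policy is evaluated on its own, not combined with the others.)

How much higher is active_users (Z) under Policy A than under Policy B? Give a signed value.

1692

Policy A (T := 151, N := -3):
  Q = 151
  T = 151
  N = -3
  Z = 227 − 4·151 − 2·(-3) = -371
Policy B (T − 34, Q + 8):
  Q = 151 + 8 = 159
  T = 120 − 34 = 86
  N = 165 + 2·159 + 4·86 = 827
  Z = 227 − 4·159 − 2·827 = -2063
Z: -371 − (-2063) = 1692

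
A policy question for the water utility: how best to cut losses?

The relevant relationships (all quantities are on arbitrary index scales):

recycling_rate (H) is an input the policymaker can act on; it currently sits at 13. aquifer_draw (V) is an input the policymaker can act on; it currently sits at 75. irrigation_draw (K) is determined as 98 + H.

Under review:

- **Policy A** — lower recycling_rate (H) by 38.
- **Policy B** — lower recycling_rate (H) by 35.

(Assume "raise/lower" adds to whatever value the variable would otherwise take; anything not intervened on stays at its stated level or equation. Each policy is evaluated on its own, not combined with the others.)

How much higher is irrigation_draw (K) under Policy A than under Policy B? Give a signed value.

-3

Policy A (H − 38):
  H = 13 − 38 = -25
  K = 98 + (-25) = 73
Policy B (H − 35):
  H = 13 − 35 = -22
  K = 98 + (-22) = 76
K: 73 − 76 = -3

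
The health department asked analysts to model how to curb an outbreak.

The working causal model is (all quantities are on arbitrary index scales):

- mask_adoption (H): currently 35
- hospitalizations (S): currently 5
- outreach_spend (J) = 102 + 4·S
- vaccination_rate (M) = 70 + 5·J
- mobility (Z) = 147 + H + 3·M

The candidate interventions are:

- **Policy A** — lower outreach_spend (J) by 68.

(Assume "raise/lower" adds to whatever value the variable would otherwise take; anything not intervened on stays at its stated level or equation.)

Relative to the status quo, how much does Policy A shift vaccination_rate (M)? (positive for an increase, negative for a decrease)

-340

Baseline:
  S = 5
  J = 102 + 4·5 = 122
  M = 70 + 5·122 = 680
Policy A (J − 68):
  S = 5
  J = 102 + 4·5 (−68 from intervention) = 54
  M = 70 + 5·54 = 340
Change in M: 340 − 680 = -340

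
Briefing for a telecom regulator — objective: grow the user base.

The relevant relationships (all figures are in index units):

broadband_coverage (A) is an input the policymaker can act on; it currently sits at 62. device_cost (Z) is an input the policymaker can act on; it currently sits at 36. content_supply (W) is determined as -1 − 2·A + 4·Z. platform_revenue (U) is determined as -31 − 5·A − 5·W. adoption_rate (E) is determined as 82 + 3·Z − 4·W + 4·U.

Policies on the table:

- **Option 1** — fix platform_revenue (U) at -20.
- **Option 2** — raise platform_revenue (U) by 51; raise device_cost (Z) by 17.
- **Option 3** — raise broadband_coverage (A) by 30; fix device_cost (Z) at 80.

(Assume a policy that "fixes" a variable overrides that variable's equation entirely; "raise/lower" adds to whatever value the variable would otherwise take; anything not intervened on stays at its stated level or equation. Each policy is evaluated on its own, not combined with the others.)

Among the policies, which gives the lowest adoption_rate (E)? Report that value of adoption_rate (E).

-4882

Option 1 (U := -20):
  A = 62
  Z = 36
  W = -1 − 2·62 + 4·36 = 19
  U = -20
  E = 82 + 3·36 − 4·19 + 4·(-20) = 34
Option 2 (U + 51, Z + 17):
  A = 62
  Z = 36 + 17 = 53
  W = -1 − 2·62 + 4·53 = 87
  U = -31 − 5·62 − 5·87 (+51 from intervention) = -725
  E = 82 + 3·53 − 4·87 + 4·(-725) = -3007
Option 3 (A + 30, Z := 80):
  A = 62 + 30 = 92
  Z = 80
  W = -1 − 2·92 + 4·80 = 135
  U = -31 − 5·92 − 5·135 = -1166
  E = 82 + 3·80 − 4·135 + 4·(-1166) = -4882
Comparing — Option 1: E=34, Option 2: E=-3007, Option 3: E=-4882. Lowest is -4882 (Option 3).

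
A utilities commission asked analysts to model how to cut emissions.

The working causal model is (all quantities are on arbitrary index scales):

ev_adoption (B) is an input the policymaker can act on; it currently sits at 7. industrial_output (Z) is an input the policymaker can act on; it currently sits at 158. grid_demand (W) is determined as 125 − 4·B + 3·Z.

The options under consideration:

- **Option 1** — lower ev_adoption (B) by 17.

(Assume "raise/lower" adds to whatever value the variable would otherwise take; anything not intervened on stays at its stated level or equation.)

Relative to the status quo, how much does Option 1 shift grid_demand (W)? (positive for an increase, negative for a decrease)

Baseline:
  B = 7
  Z = 158
  W = 125 − 4·7 + 3·158 = 571
Option 1 (B − 17):
  B = 7 − 17 = -10
  Z = 158
  W = 125 − 4·(-10) + 3·158 = 639
Change in W: 639 − 571 = 68

68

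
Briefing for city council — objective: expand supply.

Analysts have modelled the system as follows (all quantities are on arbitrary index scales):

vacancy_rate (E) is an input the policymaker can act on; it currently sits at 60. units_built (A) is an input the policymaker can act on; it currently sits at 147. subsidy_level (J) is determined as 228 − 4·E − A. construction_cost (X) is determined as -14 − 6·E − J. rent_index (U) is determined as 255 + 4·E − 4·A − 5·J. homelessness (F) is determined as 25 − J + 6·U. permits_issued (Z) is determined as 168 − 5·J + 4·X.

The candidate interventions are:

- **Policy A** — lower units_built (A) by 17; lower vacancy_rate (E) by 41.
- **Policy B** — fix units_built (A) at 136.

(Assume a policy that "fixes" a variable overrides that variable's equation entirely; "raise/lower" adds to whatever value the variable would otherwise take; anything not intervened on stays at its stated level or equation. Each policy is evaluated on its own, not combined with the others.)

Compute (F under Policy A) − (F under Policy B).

-6110

Policy A (A − 17, E − 41):
  E = 60 − 41 = 19
  A = 147 − 17 = 130
  J = 228 − 4·19 − 130 = 22
  U = 255 + 4·19 − 4·130 − 5·22 = -299
  F = 25 − 22 + 6·(-299) = -1791
Policy B (A := 136):
  E = 60
  A = 136
  J = 228 − 4·60 − 136 = -148
  U = 255 + 4·60 − 4·136 − 5·(-148) = 691
  F = 25 − (-148) + 6·691 = 4319
F: -1791 − 4319 = -6110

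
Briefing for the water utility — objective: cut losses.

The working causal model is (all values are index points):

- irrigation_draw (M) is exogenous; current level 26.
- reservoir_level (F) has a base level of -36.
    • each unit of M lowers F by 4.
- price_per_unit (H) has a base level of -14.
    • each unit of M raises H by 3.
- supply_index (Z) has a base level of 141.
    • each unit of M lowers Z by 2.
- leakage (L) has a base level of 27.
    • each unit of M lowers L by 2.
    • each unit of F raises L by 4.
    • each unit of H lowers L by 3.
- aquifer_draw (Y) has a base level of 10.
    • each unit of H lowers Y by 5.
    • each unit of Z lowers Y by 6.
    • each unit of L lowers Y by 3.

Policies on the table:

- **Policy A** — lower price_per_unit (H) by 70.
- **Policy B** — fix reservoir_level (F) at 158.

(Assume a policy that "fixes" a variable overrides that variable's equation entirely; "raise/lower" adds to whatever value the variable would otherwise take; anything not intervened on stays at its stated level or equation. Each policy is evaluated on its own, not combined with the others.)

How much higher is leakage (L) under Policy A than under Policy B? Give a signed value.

Policy A (H − 70):
  M = 26
  F = -36 − 4·26 = -140
  H = -14 + 3·26 (−70 from intervention) = -6
  L = 27 − 2·26 + 4·(-140) − 3·(-6) = -567
Policy B (F := 158):
  M = 26
  F = 158
  H = -14 + 3·26 = 64
  L = 27 − 2·26 + 4·158 − 3·64 = 415
L: -567 − 415 = -982

-982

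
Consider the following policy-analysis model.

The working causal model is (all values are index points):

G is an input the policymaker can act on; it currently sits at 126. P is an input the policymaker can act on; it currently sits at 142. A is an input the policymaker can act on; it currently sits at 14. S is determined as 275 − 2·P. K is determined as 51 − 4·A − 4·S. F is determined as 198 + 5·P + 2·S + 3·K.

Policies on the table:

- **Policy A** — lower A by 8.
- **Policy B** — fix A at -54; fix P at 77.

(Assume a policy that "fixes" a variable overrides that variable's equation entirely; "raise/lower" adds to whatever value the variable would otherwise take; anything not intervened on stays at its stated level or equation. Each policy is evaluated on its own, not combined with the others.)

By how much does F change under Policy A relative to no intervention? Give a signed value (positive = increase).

96

Baseline:
  P = 142
  A = 14
  S = 275 − 2·142 = -9
  K = 51 − 4·14 − 4·(-9) = 31
  F = 198 + 5·142 + 2·(-9) + 3·31 = 983
Policy A (A − 8):
  P = 142
  A = 14 − 8 = 6
  S = 275 − 2·142 = -9
  K = 51 − 4·6 − 4·(-9) = 63
  F = 198 + 5·142 + 2·(-9) + 3·63 = 1079
Change in F: 1079 − 983 = 96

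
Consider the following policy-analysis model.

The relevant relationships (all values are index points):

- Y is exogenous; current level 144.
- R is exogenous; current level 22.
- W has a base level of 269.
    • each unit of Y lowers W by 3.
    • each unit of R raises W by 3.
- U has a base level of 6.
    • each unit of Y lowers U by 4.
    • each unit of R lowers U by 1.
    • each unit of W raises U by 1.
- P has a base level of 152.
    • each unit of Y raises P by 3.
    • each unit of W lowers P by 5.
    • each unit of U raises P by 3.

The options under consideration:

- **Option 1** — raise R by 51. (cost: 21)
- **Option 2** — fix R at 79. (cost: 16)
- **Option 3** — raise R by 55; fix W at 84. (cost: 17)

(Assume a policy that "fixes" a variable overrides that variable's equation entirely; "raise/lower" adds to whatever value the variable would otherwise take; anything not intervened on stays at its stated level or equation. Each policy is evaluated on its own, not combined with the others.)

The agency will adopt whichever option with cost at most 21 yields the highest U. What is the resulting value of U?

-563

Option 1 (R + 51):
  Y = 144
  R = 22 + 51 = 73
  W = 269 − 3·144 + 3·73 = 56
  U = 6 − 4·144 − 73 + 56 = -587
Option 2 (R := 79):
  Y = 144
  R = 79
  W = 269 − 3·144 + 3·79 = 74
  U = 6 − 4·144 − 79 + 74 = -575
Option 3 (R + 55, W := 84):
  Y = 144
  R = 22 + 55 = 77
  W = 84
  U = 6 − 4·144 − 77 + 84 = -563
Comparing — Option 1: U=-587, Option 2: U=-575, Option 3: U=-563. Highest is -563 (Option 3).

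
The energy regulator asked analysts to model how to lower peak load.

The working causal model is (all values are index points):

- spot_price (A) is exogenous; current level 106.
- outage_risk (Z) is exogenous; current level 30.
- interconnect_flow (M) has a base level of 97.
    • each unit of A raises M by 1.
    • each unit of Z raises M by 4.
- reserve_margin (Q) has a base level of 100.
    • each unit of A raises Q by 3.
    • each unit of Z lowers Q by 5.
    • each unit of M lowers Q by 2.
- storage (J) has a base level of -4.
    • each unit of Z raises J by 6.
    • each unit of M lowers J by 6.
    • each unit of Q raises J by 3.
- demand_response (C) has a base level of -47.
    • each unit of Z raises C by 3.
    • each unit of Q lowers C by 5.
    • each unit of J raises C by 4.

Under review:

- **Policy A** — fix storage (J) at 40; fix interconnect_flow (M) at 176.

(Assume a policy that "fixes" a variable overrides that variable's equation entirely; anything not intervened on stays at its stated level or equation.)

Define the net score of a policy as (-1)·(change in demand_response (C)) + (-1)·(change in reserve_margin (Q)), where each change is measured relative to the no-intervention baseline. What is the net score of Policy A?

Baseline:
  A = 106
  Z = 30
  M = 97 + 106 + 4·30 = 323
  Q = 100 + 3·106 − 5·30 − 2·323 = -378
  J = -4 + 6·30 − 6·323 + 3·(-378) = -2896
  C = -47 + 3·30 − 5·(-378) + 4·(-2896) = -9651
Policy A (J := 40, M := 176):
  A = 106
  Z = 30
  M = 176
  Q = 100 + 3·106 − 5·30 − 2·176 = -84
  J = 40
  C = -47 + 3·30 − 5·(-84) + 4·40 = 623
ΔC = 623 − (-9651) = 10274; ΔQ = -84 − (-378) = 294
Score = (-1)·10274 + (-1)·294 = -10568

-10568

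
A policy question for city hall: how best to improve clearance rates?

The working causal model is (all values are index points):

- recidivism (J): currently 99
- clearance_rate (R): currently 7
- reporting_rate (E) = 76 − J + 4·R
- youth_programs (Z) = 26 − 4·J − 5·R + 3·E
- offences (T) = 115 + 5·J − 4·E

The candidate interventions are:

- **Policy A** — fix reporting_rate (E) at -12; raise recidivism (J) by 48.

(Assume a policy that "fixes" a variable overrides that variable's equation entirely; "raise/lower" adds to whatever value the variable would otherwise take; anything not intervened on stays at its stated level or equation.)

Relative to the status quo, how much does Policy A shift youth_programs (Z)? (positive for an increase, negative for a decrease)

-243

Baseline:
  J = 99
  R = 7
  E = 76 − 99 + 4·7 = 5
  Z = 26 − 4·99 − 5·7 + 3·5 = -390
Policy A (E := -12, J + 48):
  J = 99 + 48 = 147
  R = 7
  E = -12
  Z = 26 − 4·147 − 5·7 + 3·(-12) = -633
Change in Z: -633 − (-390) = -243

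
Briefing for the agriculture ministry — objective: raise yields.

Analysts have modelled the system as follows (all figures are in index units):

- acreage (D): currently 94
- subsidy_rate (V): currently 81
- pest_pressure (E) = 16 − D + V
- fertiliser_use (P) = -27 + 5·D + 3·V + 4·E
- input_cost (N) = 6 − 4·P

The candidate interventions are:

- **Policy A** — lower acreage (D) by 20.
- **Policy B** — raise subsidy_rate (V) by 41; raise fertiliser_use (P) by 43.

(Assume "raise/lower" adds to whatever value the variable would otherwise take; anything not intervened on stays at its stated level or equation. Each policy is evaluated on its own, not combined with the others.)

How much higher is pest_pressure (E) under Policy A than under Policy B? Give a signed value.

Policy A (D − 20):
  D = 94 − 20 = 74
  V = 81
  E = 16 − 74 + 81 = 23
Policy B (V + 41, P + 43):
  D = 94
  V = 81 + 41 = 122
  E = 16 − 94 + 122 = 44
E: 23 − 44 = -21

-21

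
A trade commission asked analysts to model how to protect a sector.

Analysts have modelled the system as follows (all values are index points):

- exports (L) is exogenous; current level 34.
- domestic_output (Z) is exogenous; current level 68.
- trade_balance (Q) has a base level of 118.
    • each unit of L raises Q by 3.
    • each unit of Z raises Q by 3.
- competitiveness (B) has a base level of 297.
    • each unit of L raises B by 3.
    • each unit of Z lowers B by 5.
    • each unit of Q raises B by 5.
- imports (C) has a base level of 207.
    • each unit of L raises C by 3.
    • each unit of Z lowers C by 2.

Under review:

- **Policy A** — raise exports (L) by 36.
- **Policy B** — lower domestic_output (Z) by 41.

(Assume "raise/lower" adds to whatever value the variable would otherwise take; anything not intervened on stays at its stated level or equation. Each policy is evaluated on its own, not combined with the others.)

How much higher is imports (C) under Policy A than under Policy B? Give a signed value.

26

Policy A (L + 36):
  L = 34 + 36 = 70
  Z = 68
  C = 207 + 3·70 − 2·68 = 281
Policy B (Z − 41):
  L = 34
  Z = 68 − 41 = 27
  C = 207 + 3·34 − 2·27 = 255
C: 281 − 255 = 26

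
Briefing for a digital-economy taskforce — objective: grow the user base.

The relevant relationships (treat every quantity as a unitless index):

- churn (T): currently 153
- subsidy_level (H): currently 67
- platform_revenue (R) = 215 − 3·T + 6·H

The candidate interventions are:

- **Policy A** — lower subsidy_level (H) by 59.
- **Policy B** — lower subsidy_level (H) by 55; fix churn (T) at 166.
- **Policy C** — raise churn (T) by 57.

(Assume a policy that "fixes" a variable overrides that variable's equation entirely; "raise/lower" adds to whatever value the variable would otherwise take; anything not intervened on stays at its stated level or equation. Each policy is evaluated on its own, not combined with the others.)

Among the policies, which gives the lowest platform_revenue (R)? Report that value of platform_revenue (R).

-211

Policy A (H − 59):
  T = 153
  H = 67 − 59 = 8
  R = 215 − 3·153 + 6·8 = -196
Policy B (H − 55, T := 166):
  T = 166
  H = 67 − 55 = 12
  R = 215 − 3·166 + 6·12 = -211
Policy C (T + 57):
  T = 153 + 57 = 210
  H = 67
  R = 215 − 3·210 + 6·67 = -13
Comparing — Policy A: R=-196, Policy B: R=-211, Policy C: R=-13. Lowest is -211 (Policy B).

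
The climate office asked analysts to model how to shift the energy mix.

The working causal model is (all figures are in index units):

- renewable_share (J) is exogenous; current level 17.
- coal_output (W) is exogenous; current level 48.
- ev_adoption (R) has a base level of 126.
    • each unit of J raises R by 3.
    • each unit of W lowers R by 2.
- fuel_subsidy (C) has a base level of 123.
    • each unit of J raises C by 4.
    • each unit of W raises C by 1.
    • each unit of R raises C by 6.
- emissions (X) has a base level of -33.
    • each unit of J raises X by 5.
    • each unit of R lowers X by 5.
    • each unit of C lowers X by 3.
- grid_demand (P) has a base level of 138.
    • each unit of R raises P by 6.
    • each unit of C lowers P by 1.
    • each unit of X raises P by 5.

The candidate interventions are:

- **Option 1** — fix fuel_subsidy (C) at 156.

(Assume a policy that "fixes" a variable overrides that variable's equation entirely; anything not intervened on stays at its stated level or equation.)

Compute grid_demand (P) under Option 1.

-3637

Option 1 (C := 156):
  J = 17
  W = 48
  R = 126 + 3·17 − 2·48 = 81
  C = 156
  X = -33 + 5·17 − 5·81 − 3·156 = -821
  P = 138 + 6·81 − 156 + 5·(-821) = -3637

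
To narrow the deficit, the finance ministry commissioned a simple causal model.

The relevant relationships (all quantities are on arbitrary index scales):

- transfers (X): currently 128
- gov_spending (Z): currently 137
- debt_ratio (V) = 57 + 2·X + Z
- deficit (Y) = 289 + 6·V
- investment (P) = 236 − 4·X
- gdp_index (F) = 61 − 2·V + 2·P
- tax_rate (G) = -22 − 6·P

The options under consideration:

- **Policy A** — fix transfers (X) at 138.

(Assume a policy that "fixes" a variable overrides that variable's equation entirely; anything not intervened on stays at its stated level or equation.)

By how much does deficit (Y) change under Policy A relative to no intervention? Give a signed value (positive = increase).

120

Baseline:
  X = 128
  Z = 137
  V = 57 + 2·128 + 137 = 450
  Y = 289 + 6·450 = 2989
Policy A (X := 138):
  X = 138
  Z = 137
  V = 57 + 2·138 + 137 = 470
  Y = 289 + 6·470 = 3109
Change in Y: 3109 − 2989 = 120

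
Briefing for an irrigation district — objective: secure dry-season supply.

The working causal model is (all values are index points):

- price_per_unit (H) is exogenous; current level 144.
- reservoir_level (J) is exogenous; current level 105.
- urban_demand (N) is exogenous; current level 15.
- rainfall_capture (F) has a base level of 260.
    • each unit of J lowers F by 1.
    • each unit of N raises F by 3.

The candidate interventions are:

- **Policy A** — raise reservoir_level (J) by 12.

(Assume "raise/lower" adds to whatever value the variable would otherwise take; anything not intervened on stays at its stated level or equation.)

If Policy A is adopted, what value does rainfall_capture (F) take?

Policy A (J + 12):
  J = 105 + 12 = 117
  N = 15
  F = 260 − 117 + 3·15 = 188

188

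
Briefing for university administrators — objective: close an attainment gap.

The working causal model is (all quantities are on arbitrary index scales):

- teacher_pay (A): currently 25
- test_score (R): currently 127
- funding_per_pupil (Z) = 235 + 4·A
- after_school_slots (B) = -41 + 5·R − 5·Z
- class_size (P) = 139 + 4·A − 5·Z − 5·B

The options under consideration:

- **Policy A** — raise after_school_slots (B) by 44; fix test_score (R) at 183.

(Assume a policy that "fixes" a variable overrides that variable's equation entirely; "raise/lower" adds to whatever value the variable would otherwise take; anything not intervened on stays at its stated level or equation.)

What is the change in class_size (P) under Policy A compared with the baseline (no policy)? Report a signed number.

Baseline:
  A = 25
  R = 127
  Z = 235 + 4·25 = 335
  B = -41 + 5·127 − 5·335 = -1081
  P = 139 + 4·25 − 5·335 − 5·(-1081) = 3969
Policy A (B + 44, R := 183):
  A = 25
  R = 183
  Z = 235 + 4·25 = 335
  B = -41 + 5·183 − 5·335 (+44 from intervention) = -757
  P = 139 + 4·25 − 5·335 − 5·(-757) = 2349
Change in P: 2349 − 3969 = -1620

-1620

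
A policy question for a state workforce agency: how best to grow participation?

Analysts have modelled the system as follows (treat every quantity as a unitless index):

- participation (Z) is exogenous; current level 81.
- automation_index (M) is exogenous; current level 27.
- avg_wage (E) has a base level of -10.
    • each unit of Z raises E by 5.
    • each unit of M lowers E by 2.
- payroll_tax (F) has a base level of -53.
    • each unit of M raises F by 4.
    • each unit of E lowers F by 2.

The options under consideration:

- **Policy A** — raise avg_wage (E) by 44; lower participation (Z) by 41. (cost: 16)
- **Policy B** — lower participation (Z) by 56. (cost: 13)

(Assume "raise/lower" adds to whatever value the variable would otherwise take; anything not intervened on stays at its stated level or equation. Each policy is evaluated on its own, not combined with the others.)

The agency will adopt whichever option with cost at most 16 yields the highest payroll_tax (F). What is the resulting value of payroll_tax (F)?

-67

Policy A (E + 44, Z − 41):
  Z = 81 − 41 = 40
  M = 27
  E = -10 + 5·40 − 2·27 (+44 from intervention) = 180
  F = -53 + 4·27 − 2·180 = -305
Policy B (Z − 56):
  Z = 81 − 56 = 25
  M = 27
  E = -10 + 5·25 − 2·27 = 61
  F = -53 + 4·27 − 2·61 = -67
Comparing — Policy A: F=-305, Policy B: F=-67. Highest is -67 (Policy B).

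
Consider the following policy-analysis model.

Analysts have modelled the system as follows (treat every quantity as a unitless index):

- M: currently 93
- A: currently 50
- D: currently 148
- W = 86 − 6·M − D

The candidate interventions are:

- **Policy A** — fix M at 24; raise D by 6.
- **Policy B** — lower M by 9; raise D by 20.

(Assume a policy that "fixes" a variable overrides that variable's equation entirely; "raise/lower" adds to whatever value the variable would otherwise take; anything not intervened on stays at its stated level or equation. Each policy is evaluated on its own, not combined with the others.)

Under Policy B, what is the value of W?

-586

Policy B (M − 9, D + 20):
  M = 93 − 9 = 84
  D = 148 + 20 = 168
  W = 86 − 6·84 − 168 = -586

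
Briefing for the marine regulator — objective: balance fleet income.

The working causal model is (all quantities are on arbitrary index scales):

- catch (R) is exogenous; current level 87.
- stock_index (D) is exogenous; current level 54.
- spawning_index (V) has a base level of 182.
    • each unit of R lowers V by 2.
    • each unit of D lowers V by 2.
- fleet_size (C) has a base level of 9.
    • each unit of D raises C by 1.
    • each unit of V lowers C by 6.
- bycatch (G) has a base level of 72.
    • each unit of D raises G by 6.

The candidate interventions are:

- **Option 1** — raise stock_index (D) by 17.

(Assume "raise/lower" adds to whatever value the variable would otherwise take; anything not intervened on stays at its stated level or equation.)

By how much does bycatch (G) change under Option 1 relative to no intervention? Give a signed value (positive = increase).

102

Baseline:
  D = 54
  G = 72 + 6·54 = 396
Option 1 (D + 17):
  D = 54 + 17 = 71
  G = 72 + 6·71 = 498
Change in G: 498 − 396 = 102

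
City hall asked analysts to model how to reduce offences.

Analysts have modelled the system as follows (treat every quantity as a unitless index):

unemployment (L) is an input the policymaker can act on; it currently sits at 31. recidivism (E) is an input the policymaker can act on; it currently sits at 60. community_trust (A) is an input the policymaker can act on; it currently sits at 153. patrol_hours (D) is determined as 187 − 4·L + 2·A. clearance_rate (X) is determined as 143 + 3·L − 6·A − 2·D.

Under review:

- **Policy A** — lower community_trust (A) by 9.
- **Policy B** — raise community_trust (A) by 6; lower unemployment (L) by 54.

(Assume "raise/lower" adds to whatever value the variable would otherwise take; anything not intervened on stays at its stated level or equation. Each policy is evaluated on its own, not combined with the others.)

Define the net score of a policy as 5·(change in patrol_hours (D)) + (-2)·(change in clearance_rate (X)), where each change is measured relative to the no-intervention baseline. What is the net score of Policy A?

Baseline:
  L = 31
  A = 153
  D = 187 − 4·31 + 2·153 = 369
  X = 143 + 3·31 − 6·153 − 2·369 = -1420
Policy A (A − 9):
  L = 31
  A = 153 − 9 = 144
  D = 187 − 4·31 + 2·144 = 351
  X = 143 + 3·31 − 6·144 − 2·351 = -1330
ΔD = 351 − 369 = -18; ΔX = -1330 − (-1420) = 90
Score = 5·(-18) + (-2)·90 = -270

-270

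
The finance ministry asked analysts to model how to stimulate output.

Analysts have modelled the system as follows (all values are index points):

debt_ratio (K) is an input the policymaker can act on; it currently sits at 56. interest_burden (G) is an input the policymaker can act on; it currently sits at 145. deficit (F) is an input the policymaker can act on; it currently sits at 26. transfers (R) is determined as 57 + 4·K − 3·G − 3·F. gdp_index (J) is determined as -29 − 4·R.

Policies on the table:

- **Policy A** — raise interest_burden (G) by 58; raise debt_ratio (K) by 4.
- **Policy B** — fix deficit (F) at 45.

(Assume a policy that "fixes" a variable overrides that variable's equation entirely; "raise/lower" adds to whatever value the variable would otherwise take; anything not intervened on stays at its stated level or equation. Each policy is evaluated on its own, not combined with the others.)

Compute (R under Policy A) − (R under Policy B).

-101

Policy A (G + 58, K + 4):
  K = 56 + 4 = 60
  G = 145 + 58 = 203
  F = 26
  R = 57 + 4·60 − 3·203 − 3·26 = -390
Policy B (F := 45):
  K = 56
  G = 145
  F = 45
  R = 57 + 4·56 − 3·145 − 3·45 = -289
R: -390 − (-289) = -101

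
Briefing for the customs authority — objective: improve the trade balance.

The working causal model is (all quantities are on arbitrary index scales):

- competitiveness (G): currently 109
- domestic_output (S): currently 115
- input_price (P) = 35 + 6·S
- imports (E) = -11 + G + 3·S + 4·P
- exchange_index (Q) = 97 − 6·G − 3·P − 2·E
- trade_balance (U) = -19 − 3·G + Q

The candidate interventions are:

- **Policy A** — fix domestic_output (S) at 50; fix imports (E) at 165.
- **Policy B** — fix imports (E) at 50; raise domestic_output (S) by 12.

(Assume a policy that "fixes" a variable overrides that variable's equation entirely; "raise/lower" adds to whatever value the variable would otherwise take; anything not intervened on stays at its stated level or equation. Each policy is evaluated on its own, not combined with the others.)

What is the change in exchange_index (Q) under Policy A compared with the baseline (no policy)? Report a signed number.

7526

Baseline:
  G = 109
  S = 115
  P = 35 + 6·115 = 725
  E = -11 + 109 + 3·115 + 4·725 = 3343
  Q = 97 − 6·109 − 3·725 − 2·3343 = -9418
Policy A (S := 50, E := 165):
  G = 109
  S = 50
  P = 35 + 6·50 = 335
  E = 165
  Q = 97 − 6·109 − 3·335 − 2·165 = -1892
Change in Q: -1892 − (-9418) = 7526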